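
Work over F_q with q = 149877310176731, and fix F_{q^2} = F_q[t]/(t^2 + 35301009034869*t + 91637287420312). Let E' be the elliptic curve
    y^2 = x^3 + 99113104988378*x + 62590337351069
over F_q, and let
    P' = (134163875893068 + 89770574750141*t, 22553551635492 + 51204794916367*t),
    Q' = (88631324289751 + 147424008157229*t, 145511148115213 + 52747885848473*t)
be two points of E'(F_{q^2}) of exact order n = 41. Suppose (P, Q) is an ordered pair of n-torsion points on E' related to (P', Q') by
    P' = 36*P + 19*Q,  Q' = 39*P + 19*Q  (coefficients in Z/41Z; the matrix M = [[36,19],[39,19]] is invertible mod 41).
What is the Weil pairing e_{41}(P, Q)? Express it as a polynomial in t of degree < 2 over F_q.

76934655269463 + 90082522869428*t

Since e_{41}(P,P)=e_{41}(Q,Q)=1 and e_{41}(Q,P)=e_{41}(P,Q)^{-1}, expanding e_{41}(36*P + 19*Q,39*P + 19*Q) leaves e(P,Q)^det(M).
36*19 - 19*39 = -57; reduced mod 41: det = 25, inverse 23.
Build f_{41,P'} and f_{41,Q'} via the 6-bit ladder of 41=101001_2; evaluate at shifted divisors; quotient in F_{149877310176731^2}.
Result: e(P',Q') = 31904055213162 + 69638808972985*t.
Thus e_{41}(P,Q) = 76934655269463 + 90082522869428*t.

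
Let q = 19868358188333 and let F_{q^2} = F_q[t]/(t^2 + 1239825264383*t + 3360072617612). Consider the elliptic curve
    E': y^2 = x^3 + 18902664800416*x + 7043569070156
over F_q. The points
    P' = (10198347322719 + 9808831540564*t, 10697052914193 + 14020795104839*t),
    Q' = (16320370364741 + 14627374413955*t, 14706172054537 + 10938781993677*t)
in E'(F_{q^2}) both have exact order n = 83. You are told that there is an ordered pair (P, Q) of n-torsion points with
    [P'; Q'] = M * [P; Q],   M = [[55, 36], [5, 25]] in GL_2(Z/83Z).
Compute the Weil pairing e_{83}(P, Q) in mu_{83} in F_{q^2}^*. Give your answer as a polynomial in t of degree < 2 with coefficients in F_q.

e_{83} is bilinear + alternating on E[83], so e_{83}(55*P + 36*Q, 5*P + 25*Q) = e_{83}(P,Q)^(55*25-36*5).
55*25 - 36*5 = 1195; reduced mod 83: det = 33, inverse 78.
Run Miller on y^2=x^3+18902664800416*x+7043569070156 over F_{19868358188333}: ladder 1010011 (7 bits); e = f_P(D_Q)/f_Q(D_P).
e_{83}(P',Q') = 18930788202212 + 15389614311435*t.
Thus e_{83}(P,Q) = 7378278278963 + 14960652097385*t.

7378278278963 + 14960652097385*t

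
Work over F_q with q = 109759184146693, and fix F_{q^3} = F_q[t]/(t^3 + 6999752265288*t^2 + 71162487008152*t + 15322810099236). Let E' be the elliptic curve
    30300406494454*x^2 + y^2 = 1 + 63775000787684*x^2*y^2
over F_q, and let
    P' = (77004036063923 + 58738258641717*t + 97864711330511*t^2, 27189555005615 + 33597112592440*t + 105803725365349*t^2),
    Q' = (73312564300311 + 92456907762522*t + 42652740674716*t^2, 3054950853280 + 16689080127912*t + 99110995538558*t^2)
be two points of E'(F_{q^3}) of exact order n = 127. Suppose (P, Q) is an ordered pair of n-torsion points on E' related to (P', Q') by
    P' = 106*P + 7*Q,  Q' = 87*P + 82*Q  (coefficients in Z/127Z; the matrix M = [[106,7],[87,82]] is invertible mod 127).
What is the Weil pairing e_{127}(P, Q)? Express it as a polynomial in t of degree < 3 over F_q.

Under M = [[106,7],[87,82]] in GL_2(Z/127), e_{127}(P',Q') = e_{127}(P,Q)^(106*82-7*87 mod 127).
So e_{127}(P,Q) = e_{127}(P',Q')^{79}, since 82*79 = 1 mod 127.
Edwards->Montgomery: u=(1+y)/(1-y), v=u/x -> 102990090609808v^2=u^3+11635007045320u^2+u; then x_W=46510943500039u+15679234547023: y^2=x^3+101308101946485.
n = 127 = (1111111)_2 (7 bits, wt 7); accumulate f_{127,P'}(Q'+S)/f_{127,P'}(S) along the 6-step ladder.
So e_{127}(P',Q') = 47393770442334 + 16611391941243*t + 10711126444787*t^2.
e_{127}(P,Q) = (47393770442334 + 16611391941243*t + 10711126444787*t^2)^{79} = 54469764558662 + 8949396403848*t + 92268379677230*t^2.

54469764558662 + 8949396403848*t + 92268379677230*t^2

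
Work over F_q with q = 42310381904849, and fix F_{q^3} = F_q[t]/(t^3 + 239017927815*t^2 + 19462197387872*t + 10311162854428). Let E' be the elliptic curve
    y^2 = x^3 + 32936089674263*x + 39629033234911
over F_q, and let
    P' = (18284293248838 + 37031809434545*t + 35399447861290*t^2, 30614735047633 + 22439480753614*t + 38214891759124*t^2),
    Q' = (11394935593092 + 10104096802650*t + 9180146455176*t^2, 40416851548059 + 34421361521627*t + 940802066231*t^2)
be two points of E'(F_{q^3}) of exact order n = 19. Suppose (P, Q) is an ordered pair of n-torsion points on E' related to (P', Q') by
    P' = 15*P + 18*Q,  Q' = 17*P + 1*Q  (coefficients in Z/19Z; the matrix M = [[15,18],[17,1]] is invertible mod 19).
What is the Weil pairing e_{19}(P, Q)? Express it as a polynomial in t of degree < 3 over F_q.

5695371498158 + 35732677812427*t + 37750181056161*t^2

Under M = [[15,18],[17,1]] in GL_2(Z/19), e_{19}(P',Q') = e_{19}(P,Q)^(15*1-18*17 mod 19).
15*1 - 18*17 = -291; reduced mod 19: det = 13, inverse 3.
Miller loop for e_{19} over F_{42310381904849^3}: bits of 19 = 10011; 4 double steps + 2 add steps, l/v at each.
The quotient is 18959373401862 + 19899336821845*t + 32528321170451*t^2.
Raise to 3: e(P,Q) = 5695371498158 + 35732677812427*t + 37750181056161*t^2 in mu_{19}.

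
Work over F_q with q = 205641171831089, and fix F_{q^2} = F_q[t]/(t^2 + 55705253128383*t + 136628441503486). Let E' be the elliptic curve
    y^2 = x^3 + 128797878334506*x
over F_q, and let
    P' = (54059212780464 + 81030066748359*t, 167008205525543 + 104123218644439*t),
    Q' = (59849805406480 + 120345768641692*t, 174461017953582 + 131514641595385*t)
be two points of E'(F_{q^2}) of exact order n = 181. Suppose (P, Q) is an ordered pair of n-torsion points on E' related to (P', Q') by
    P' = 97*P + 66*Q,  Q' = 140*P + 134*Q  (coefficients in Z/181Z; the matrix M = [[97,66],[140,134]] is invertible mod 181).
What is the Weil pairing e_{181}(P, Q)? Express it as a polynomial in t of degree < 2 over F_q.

The 181-Weil pairing on E[181] over F_{205641171831089} is alternating-bilinear: e_{181}(P',Q') = e_{181}(P,Q)^det(M).
So e_{181}(P,Q) = e_{181}(P',Q')^{101}, since 138*101 = 1 mod 181.
Miller loop for e_{181} over F_{205641171831089^2}: bits of 181 = 10110101; 7 double steps + 4 add steps, l/v at each.
So e_{181}(P',Q') = 104050583155951 + 5263217530668*t.
e_{181}(P,Q) = (104050583155951 + 5263217530668*t)^{101} = 197220708757467 + 156536371251461*t.

197220708757467 + 156536371251461*t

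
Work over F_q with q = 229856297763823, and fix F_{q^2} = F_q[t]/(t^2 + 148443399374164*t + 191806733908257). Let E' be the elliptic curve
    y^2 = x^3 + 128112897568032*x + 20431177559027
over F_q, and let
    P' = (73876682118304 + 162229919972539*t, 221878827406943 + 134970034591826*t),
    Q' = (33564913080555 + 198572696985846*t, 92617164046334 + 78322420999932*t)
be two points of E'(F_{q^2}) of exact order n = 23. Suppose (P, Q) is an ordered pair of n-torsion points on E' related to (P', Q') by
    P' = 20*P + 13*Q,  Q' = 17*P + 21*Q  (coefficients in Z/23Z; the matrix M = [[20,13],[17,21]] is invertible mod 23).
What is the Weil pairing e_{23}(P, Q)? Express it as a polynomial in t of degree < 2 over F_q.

Under M = [[20,13],[17,21]] in GL_2(Z/23), e_{23}(P',Q') = e_{23}(P,Q)^(20*21-13*17 mod 23).
det(M) mod 23 = 15; its inverse in (Z/23)^* is 20 (check: 15*20 mod 23 = 1).
5-bit Miller (10111) on E'/F_{229856297763823} with a'=128112897568032, b'=20431177559027: accumulate tangent/chord ratios at Q'+S and P'+S'.
f_P(D_Q)/f_Q(D_P) = 141302942142464 + 73256346575469*t.
Finally e_{23}(P,Q) = 21549833973314 + 179171973627305*t.

21549833973314 + 179171973627305*t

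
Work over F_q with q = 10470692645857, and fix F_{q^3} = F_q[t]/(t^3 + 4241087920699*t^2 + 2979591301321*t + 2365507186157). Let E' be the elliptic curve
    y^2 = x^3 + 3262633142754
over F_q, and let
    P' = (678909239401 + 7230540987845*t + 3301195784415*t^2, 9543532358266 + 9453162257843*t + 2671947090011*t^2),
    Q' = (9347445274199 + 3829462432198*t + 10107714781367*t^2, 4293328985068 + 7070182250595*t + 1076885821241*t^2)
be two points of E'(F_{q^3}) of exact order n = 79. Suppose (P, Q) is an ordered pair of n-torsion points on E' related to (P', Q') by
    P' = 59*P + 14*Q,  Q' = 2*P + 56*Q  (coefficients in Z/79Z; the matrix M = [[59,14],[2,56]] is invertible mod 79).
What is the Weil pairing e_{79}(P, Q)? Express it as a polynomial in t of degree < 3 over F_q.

e_{79}(aP+bQ,cP+dQ) = e_{79}(P,Q)^(ad-bc); with (a,b,c,d)=(59,14,2,56) this gives the det-79 law.
Inverting 37 mod 79: 47. Thus e_{79}(P,Q) = e(P',Q')^{47}.
Run Miller on y^2=x^3+3262633142754 over F_{10470692645857}: ladder 1001111 (7 bits); e = f_P(D_Q)/f_Q(D_P).
e_{79}(P',Q') = 7912496477016 + 9847532727059*t + 1572651347864*t^2.
Thus e_{79}(P,Q) = 7962760340721 + 6320060592643*t + 279084987341*t^2.

7962760340721 + 6320060592643*t + 279084987341*t^2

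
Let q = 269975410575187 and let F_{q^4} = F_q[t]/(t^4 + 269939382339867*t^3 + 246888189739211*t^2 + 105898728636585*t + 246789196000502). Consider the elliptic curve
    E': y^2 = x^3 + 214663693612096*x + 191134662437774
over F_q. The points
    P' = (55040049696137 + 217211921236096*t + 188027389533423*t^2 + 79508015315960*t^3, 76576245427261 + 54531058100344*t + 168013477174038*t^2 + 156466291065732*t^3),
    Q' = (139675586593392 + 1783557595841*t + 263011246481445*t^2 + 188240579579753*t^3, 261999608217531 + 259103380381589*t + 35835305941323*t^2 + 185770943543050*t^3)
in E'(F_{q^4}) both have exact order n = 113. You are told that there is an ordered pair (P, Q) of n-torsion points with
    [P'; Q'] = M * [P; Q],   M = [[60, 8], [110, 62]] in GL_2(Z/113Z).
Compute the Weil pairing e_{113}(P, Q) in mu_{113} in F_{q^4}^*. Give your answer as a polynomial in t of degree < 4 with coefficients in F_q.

165023990965016 + 165457057905140*t + 153372267289409*t^2 + 43883758429231*t^3

Alternating bilinearity on E[113] (values in mu_{113} in F_{269975410575187^4}) gives e(P',Q') = e(P,Q)^det(M).
So e_{113}(P,Q) = e_{113}(P',Q')^{98}, since 15*98 = 1 mod 113.
7-bit Miller (1110001) on E'/F_{269975410575187} with a'=214663693612096, b'=191134662437774: accumulate tangent/chord ratios at Q'+S and P'+S'.
f_P(D_Q)/f_Q(D_P) = 28350361083571 + 257396716689841*t + 50262614398158*t^2 + 1793269151884*t^3.
Thus e_{113}(P,Q) = 165023990965016 + 165457057905140*t + 153372267289409*t^2 + 43883758429231*t^3.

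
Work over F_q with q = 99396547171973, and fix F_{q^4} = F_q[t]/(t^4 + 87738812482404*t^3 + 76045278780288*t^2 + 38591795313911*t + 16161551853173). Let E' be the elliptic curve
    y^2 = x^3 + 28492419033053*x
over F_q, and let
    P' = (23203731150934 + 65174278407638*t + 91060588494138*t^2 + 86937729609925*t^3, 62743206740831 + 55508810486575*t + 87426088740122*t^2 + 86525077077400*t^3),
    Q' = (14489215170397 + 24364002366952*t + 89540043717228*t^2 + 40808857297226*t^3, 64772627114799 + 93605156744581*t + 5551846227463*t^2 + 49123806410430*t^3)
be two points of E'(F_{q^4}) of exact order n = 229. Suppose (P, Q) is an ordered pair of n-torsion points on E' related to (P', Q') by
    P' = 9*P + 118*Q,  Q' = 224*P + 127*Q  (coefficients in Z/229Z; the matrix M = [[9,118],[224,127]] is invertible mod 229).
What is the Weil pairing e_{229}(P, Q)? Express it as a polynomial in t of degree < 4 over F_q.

e_{229}(aP+bQ,cP+dQ) = e_{229}(P,Q)^(ad-bc); with (a,b,c,d)=(9,118,224,127) this gives the det-229 law.
det(M) mod 229 = 130; its inverse in (Z/229)^* is 37 (check: 130*37 mod 229 = 1).
Miller loop for e_{229} over F_{99396547171973^4}: bits of 229 = 11100101; 7 double steps + 4 add steps, l/v at each.
e_{229}(P',Q') = 54663570492636 + 28226166544356*t + 66594247056897*t^2 + 94605177714116*t^3.
(54663570492636 + 28226166544356*t + 66594247056897*t^2 + 94605177714116*t^3)^{37} mod (99396547171973,f) = 84023020295660 + 9359323429532*t + 8660650599500*t^2 + 17118154685496*t^3.

84023020295660 + 9359323429532*t + 8660650599500*t^2 + 17118154685496*t^3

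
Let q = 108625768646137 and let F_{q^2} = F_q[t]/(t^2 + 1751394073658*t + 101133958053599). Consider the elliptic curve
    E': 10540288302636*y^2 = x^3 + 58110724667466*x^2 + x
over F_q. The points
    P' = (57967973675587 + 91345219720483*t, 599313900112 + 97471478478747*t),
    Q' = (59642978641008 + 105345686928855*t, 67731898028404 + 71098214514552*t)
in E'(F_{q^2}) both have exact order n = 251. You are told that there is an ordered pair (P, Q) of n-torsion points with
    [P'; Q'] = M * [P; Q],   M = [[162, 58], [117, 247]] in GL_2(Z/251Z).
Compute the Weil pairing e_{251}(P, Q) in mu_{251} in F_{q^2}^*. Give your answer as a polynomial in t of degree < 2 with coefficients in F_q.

Under M = [[162,58],[117,247]] in GL_2(Z/251), e_{251}(P',Q') = e_{251}(P,Q)^(162*247-58*117 mod 251).
So e_{251}(P,Q) = e_{251}(P',Q')^{34}, since 96*34 = 1 mod 251.
Set x_W=4904780586943*u+86346194727313, y_W=4904780586943*v; then E': y_W^2=x_W^3+31410912795892*x_W+888758966939.
n = 251 = (11111011)_2 (8 bits, wt 7); accumulate f_{251,P'}(Q'+S)/f_{251,P'}(S) along the 7-step ladder.
Result: e(P',Q') = 34145151029778 + 23088648188129*t.
Hence e(P,Q) = 29869573271366 + 29415551367831*t in F_{108625768646137^2}^*.

29869573271366 + 29415551367831*t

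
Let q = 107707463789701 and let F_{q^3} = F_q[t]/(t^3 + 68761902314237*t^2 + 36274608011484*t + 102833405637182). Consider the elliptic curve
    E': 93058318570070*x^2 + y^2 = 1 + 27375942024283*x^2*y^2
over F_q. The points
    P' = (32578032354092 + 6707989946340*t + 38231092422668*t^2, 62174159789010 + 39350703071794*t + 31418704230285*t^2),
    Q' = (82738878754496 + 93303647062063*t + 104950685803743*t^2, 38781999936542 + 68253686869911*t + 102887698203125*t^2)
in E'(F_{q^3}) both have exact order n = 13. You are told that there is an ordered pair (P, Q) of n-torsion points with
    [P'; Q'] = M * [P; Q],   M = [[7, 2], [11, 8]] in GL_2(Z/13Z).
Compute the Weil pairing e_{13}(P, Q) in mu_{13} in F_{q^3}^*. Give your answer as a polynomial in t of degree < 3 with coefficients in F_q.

7929039367653 + 91766159535013*t + 107451390159309*t^2

Under M = [[7,2],[11,8]] in GL_2(Z/13), e_{13}(P',Q') = e_{13}(P,Q)^(7*8-2*11 mod 13).
det M = 7*8 - 2*11 = 34 = 8 (mod 13); 8^{-1} = 5 (mod 13).
Edwards->Montgomery: u=(1+y)/(1-y), v=u/x -> 68268085603385v^2=u^3+24805718252366u^2+u; then x_W=43347460083872u+73926108660576: y^2=x^3+57037311142735*x+43373515431364.
Miller loop for e_{13} over F_{107707463789701^3}: bits of 13 = 1101; 3 double steps + 2 add steps, l/v at each.
Result: e(P',Q') = 14715782515738 + 86629123029956*t + 90507315918058*t^2.
e_{13}(P,Q) = (14715782515738 + 86629123029956*t + 90507315918058*t^2)^{5} = 7929039367653 + 91766159535013*t + 107451390159309*t^2.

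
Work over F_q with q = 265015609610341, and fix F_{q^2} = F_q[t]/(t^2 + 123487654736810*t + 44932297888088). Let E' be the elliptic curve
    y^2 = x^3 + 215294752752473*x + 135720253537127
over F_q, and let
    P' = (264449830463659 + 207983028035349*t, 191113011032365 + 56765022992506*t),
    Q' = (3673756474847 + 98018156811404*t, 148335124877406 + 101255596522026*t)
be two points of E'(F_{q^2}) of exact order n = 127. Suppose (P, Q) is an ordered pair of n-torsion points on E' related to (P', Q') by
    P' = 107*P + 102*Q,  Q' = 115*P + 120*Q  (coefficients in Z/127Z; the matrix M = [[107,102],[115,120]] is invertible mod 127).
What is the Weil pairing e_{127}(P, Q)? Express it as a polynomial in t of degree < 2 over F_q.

58750047394079 + 228775947878992*t

e_{127} is bilinear + alternating on E[127], so e_{127}(107*P + 102*Q, 115*P + 120*Q) = e_{127}(P,Q)^(107*120-102*115).
Hence e(P,Q) = e(P',Q')^{50} where 50 = 94^{-1} mod 127.
7-bit Miller (1111111) on E'/F_{265015609610341} with a'=215294752752473, b'=135720253537127: accumulate tangent/chord ratios at Q'+S and P'+S'.
The quotient is 168235425876832 + 177461284216473*t.
(168235425876832 + 177461284216473*t)^{50} mod (265015609610341,f) = 58750047394079 + 228775947878992*t.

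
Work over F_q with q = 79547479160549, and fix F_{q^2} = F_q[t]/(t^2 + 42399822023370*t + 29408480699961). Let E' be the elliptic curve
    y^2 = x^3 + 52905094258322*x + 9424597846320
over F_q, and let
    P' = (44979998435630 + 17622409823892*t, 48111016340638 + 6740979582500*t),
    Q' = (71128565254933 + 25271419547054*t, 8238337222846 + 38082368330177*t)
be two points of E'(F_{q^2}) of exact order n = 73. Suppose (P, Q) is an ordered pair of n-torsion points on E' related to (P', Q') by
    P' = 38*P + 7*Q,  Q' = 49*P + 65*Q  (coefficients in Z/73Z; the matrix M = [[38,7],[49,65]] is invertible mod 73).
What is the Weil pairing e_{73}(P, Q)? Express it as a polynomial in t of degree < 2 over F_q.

17302776721749 + 44312373538617*t

Alternating bilinearity on E[73] (values in mu_{73} in F_{79547479160549^2}) gives e(P',Q') = e(P,Q)^det(M).
38*65 - 7*49 = 2127; reduced mod 73: det = 10, inverse 22.
7-bit Miller (1001001) on E'/F_{79547479160549} with a'=52905094258322, b'=9424597846320: accumulate tangent/chord ratios at Q'+S and P'+S'.
The quotient is 74064499373757 + 43891489543290*t.
Finally e_{73}(P,Q) = 17302776721749 + 44312373538617*t.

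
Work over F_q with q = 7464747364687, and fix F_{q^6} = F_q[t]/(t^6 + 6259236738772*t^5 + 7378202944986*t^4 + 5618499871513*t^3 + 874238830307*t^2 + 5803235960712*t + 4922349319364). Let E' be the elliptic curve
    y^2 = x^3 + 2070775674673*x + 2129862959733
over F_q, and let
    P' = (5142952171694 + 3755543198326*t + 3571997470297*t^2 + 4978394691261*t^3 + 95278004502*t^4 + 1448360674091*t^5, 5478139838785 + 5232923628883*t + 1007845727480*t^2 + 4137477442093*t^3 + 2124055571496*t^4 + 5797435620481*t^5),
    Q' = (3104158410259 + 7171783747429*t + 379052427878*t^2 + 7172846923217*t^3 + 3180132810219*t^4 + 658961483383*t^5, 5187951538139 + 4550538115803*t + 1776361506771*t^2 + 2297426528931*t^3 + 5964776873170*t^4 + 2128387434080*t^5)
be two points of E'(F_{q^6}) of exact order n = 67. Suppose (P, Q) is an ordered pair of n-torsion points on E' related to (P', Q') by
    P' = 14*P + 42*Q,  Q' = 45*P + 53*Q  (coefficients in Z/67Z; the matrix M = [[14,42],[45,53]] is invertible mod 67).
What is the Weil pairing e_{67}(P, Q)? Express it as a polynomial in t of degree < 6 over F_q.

Under M = [[14,42],[45,53]] in GL_2(Z/67), e_{67}(P',Q') = e_{67}(P,Q)^(14*53-42*45 mod 67).
det M = 14*53 - 42*45 = -1148 = 58 (mod 67); 58^{-1} = 52 (mod 67).
n = 67 = (1000011)_2 (7 bits, wt 3); accumulate f_{67,P'}(Q'+S)/f_{67,P'}(S) along the 6-step ladder.
Result: e(P',Q') = 2664312703124 + 355281484599*t + 3228528227603*t^2 + 6076785777293*t^3 + 1738933800332*t^4 + 7333365502598*t^5.
e_{67}(P,Q) = (2664312703124 + 355281484599*t + 3228528227603*t^2 + 6076785777293*t^3 + 1738933800332*t^4 + 7333365502598*t^5)^{52} = 1331794740646 + 3714714694001*t + 1570658549813*t^2 + 6804005494103*t^3 + 7045380809168*t^4 + 3489445211575*t^5.

1331794740646 + 3714714694001*t + 1570658549813*t^2 + 6804005494103*t^3 + 7045380809168*t^4 + 3489445211575*t^5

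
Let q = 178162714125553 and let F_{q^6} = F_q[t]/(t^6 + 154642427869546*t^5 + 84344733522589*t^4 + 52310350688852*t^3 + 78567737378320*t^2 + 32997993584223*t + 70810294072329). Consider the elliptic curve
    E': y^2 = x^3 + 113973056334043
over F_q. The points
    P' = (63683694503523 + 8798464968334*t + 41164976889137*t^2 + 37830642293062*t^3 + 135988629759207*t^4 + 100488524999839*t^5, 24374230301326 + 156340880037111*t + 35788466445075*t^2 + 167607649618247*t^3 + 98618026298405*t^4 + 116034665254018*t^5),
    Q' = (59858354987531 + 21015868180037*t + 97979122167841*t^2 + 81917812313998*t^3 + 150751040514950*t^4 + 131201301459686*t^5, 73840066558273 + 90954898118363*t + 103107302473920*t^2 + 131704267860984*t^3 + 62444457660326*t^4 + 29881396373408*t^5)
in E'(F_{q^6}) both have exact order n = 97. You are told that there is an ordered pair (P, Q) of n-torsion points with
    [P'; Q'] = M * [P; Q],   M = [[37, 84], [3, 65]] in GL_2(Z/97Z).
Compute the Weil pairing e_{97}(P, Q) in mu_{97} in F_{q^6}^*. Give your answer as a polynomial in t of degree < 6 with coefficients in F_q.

e_{97}(aP+bQ,cP+dQ) = e_{97}(P,Q)^(ad-bc); with (a,b,c,d)=(37,84,3,65) this gives the det-97 law.
Inverting 19 mod 97: 46. Thus e_{97}(P,Q) = e(P',Q')^{46}.
Miller loop for e_{97} over F_{178162714125553^6}: bits of 97 = 1100001; 6 double steps + 2 add steps, l/v at each.
Miller gives e_{97}(P',Q') = 153803739384112 + 118079764587682*t + 23763969057824*t^2 + 70531252401919*t^3 + 55143637902161*t^4 + 9541212161030*t^5 in F_{178162714125553^6}.
Thus e_{97}(P,Q) = 169762528888240 + 43567586849839*t + 103965559855386*t^2 + 80066458391999*t^3 + 25057525545546*t^4 + 40346731178113*t^5.

169762528888240 + 43567586849839*t + 103965559855386*t^2 + 80066458391999*t^3 + 25057525545546*t^4 + 40346731178113*t^5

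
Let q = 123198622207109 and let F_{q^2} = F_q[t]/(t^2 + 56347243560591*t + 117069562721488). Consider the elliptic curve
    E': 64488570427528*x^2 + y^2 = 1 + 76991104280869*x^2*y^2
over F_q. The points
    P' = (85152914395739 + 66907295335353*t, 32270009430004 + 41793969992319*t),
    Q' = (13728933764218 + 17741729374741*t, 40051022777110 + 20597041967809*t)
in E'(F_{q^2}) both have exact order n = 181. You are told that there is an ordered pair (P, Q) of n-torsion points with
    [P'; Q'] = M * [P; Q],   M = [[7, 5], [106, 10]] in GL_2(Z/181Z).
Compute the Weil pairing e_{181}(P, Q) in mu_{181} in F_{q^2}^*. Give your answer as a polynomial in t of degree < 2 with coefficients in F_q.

5642530909673 + 45888006621331*t

e_{181} is bilinear + alternating on E[181], so e_{181}(7*P + 5*Q, 106*P + 10*Q) = e_{181}(P,Q)^(7*10-5*106).
det(M) mod 181 = 83; its inverse in (Z/181)^* is 24 (check: 83*24 mod 181 = 1).
Edwards->Montgomery: u=(1+y)/(1-y), v=u/x -> 79722129327208v^2=u^3+24287144071058u^2+u; then x_W=27674022088442u+3046842083548: y^2=x^3+114465267846936*x+92789657919472.
n = 181 = (10110101)_2 (8 bits, wt 5); accumulate f_{181,P'}(Q'+S)/f_{181,P'}(S) along the 7-step ladder.
Miller gives e_{181}(P',Q') = 84959830161095 + 44069835388448*t in F_{123198622207109^2}.
Thus e_{181}(P,Q) = 5642530909673 + 45888006621331*t.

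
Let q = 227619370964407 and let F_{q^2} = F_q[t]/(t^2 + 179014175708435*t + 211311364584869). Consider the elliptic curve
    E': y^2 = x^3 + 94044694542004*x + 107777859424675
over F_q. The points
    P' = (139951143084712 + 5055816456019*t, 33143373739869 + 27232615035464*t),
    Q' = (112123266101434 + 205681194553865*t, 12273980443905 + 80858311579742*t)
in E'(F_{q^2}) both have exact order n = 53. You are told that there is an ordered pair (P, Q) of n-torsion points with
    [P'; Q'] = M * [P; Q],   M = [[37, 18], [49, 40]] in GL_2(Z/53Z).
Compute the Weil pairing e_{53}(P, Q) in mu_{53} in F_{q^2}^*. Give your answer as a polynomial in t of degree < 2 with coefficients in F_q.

1102805650779 + 171537234839841*t

e_{53}(aP+bQ,cP+dQ) = e_{53}(P,Q)^(ad-bc); with (a,b,c,d)=(37,18,49,40) this gives the det-53 law.
Hence e(P,Q) = e(P',Q')^{46} where 46 = 15^{-1} mod 53.
Build f_{53,P'} and f_{53,Q'} via the 6-bit ladder of 53=110101_2; evaluate at shifted divisors; quotient in F_{227619370964407^2}.
The quotient is 107616690188037 + 224417056623380*t.
e_{53}(P,Q) = (107616690188037 + 224417056623380*t)^{46} = 1102805650779 + 171537234839841*t.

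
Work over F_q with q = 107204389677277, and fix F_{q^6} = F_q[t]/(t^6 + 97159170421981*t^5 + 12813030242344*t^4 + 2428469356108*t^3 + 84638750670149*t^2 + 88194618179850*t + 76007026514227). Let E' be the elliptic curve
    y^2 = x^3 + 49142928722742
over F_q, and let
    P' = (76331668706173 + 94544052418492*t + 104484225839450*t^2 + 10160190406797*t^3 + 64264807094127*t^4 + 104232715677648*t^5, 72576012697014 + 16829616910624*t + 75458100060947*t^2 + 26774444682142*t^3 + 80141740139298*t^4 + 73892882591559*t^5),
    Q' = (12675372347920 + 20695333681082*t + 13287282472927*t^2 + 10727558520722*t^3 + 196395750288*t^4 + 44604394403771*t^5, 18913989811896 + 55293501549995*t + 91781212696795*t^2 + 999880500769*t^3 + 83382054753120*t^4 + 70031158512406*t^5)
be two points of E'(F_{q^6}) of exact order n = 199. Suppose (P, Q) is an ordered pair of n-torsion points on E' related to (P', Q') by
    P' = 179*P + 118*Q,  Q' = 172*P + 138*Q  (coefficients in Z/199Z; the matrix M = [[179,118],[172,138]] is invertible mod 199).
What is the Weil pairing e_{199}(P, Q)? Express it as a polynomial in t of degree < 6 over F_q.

57361421718088 + 31135206121915*t + 12830196662899*t^2 + 7697914966722*t^3 + 55198882703142*t^4 + 78563023406328*t^5

Alternating bilinearity on E[199] (values in mu_{199} in F_{107204389677277^6}) gives e(P',Q') = e(P,Q)^det(M).
179*138 - 118*172 = 4406; reduced mod 199: det = 28, inverse 64.
Build f_{199,P'} and f_{199,Q'} via the 8-bit ladder of 199=11000111_2; evaluate at shifted divisors; quotient in F_{107204389677277^6}.
f_P(D_Q)/f_Q(D_P) = 37612122793265 + 58138965558761*t + 35387782394607*t^2 + 105318996866259*t^3 + 85622682582333*t^4 + 96881681199630*t^5.
Finally e_{199}(P,Q) = 57361421718088 + 31135206121915*t + 12830196662899*t^2 + 7697914966722*t^3 + 55198882703142*t^4 + 78563023406328*t^5.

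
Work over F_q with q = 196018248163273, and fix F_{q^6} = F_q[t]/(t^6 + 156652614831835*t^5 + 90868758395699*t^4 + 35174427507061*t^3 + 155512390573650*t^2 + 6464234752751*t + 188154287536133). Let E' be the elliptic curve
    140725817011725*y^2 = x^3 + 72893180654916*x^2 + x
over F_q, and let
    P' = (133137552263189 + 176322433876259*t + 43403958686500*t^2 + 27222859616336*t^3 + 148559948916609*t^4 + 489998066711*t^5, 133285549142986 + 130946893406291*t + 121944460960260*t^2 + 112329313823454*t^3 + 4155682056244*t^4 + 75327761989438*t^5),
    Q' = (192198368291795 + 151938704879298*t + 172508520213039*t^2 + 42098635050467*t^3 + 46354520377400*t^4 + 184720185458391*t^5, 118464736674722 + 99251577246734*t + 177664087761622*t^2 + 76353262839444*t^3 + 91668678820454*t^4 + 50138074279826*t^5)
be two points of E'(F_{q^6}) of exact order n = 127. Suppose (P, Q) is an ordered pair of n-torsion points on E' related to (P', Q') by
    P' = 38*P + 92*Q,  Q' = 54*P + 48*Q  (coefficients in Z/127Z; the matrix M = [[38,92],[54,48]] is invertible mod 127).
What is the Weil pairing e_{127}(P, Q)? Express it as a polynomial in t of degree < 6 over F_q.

169705304422052 + 163302143930528*t + 188903724153218*t^2 + 98875668772057*t^3 + 7366115339029*t^4 + 44679586885627*t^5

The 127-Weil pairing on E[127] over F_{196018248163273} is alternating-bilinear: e_{127}(P',Q') = e_{127}(P,Q)^det(M).
det M = 38*48 - 92*54 = -3144 = 31 (mod 127); 31^{-1} = 41 (mod 127).
Undo Montgomery via alpha=28642399774918, beta=28284775062676: (a',b')=(50777635572390,120856607381914) over F_{196018248163273}.
Double-and-add over 1111111: 7-1 doublings, 7-1 additions; each step l_{T,T}/v_{2T} or l_{T,P'}/v at Q'+S for random S.
Result: e(P',Q') = 135838625119366 + 31255607218625*t + 24047982865594*t^2 + 9578260803330*t^3 + 45687212445913*t^4 + 56821534576470*t^5.
Raise to 41: e(P,Q) = 169705304422052 + 163302143930528*t + 188903724153218*t^2 + 98875668772057*t^3 + 7366115339029*t^4 + 44679586885627*t^5 in mu_{127}.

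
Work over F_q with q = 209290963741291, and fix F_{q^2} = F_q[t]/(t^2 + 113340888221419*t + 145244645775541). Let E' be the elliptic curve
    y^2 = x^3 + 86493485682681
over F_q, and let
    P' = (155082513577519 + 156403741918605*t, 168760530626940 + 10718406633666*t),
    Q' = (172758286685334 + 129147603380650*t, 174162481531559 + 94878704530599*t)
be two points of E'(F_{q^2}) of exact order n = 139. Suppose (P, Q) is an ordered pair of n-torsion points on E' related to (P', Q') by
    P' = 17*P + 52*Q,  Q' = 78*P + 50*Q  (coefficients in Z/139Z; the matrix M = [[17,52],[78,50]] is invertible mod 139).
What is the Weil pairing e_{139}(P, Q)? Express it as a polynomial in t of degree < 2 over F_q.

94850061740560 + 6961245954798*t

e_{139}(aP+bQ,cP+dQ) = e_{139}(P,Q)^(ad-bc); with (a,b,c,d)=(17,52,78,50) this gives the det-139 law.
det M = 17*50 - 52*78 = -3206 = 130 (mod 139); 130^{-1} = 108 (mod 139).
n = 139 = (10001011)_2 (8 bits, wt 4); accumulate f_{139,P'}(Q'+S)/f_{139,P'}(S) along the 7-step ladder.
Result: e(P',Q') = 18565217963449 + 194348232786027*t.
Finally e_{139}(P,Q) = 94850061740560 + 6961245954798*t.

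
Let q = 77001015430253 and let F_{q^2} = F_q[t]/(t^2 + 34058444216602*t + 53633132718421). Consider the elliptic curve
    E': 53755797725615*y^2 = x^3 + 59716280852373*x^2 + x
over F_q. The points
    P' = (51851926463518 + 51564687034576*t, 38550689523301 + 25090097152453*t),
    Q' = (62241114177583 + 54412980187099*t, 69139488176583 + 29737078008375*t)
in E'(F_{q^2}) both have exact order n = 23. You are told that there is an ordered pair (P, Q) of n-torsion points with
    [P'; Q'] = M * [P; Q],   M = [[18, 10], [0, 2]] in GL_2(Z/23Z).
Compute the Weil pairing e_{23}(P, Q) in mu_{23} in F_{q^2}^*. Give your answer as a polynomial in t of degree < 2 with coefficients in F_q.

Since e_{23}(P,P)=e_{23}(Q,Q)=1 and e_{23}(Q,P)=e_{23}(P,Q)^{-1}, expanding e_{23}(18*P + 10*Q,2*Q) leaves e(P,Q)^det(M).
Hence e(P,Q) = e(P',Q')^{16} where 16 = 13^{-1} mod 23.
Set x_W=37188250130009*u+63601173483394, y_W=37188250130009*v; then E': y_W^2=x_W^3+9733132642163*x_W+18790880766574.
5-bit Miller (10111) on E'/F_{77001015430253} with a'=9733132642163, b'=18790880766574: accumulate tangent/chord ratios at Q'+S and P'+S'.
The quotient is 58397120425460 + 64182948408702*t.
e_{23}(P,Q) = (58397120425460 + 64182948408702*t)^{16} = 71750208734623 + 15492314474819*t.

71750208734623 + 15492314474819*t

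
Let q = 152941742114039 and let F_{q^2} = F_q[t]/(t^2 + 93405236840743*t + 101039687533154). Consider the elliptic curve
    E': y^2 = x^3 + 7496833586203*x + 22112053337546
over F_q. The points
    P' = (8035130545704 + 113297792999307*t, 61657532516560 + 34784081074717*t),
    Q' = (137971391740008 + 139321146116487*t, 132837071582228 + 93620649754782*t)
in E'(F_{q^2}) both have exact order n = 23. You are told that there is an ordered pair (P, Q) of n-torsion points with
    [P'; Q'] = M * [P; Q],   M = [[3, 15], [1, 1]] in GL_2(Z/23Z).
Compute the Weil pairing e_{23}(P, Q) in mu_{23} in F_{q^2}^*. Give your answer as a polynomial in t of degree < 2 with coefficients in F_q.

35939472092475 + 59684002927786*t

Under M = [[3,15],[1,1]] in GL_2(Z/23), e_{23}(P',Q') = e_{23}(P,Q)^(3*1-15*1 mod 23).
Inverting 11 mod 23: 21. Thus e_{23}(P,Q) = e(P',Q')^{21}.
Run Miller on y^2=x^3+7496833586203*x+22112053337546 over F_{152941742114039}: ladder 10111 (5 bits); e = f_P(D_Q)/f_Q(D_P).
So e_{23}(P',Q') = 144990724789861 + 95999875242207*t.
Raise to 21: e(P,Q) = 35939472092475 + 59684002927786*t in mu_{23}.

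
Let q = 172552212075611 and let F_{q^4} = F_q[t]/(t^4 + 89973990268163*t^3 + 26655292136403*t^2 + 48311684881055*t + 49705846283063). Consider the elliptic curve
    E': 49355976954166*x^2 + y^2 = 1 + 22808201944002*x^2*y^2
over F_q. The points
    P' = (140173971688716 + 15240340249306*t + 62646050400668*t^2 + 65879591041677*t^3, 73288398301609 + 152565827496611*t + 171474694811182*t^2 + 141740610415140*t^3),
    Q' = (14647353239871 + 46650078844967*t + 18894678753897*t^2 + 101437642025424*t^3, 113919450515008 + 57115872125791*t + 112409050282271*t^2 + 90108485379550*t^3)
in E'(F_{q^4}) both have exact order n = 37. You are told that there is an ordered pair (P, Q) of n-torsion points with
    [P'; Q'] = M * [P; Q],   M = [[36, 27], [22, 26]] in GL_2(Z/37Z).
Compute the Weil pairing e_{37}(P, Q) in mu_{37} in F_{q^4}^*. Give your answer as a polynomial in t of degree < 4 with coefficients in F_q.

35620447517171 + 50550261954223*t + 77054378175145*t^2 + 998604212755*t^3

e_{37} is bilinear + alternating on E[37], so e_{37}(36*P + 27*Q, 22*P + 26*Q) = e_{37}(P,Q)^(36*26-27*22).
Hence e(P,Q) = e(P',Q')^{33} where 33 = 9^{-1} mod 37.
Edwards a_E,d_E -> Montgomery A=40926170665920,B=164052074847035 -> Weierstrass 138993603872080,52815481094228 via alpha=127062171200102,beta=6636943752541.
n = 37 = (100101)_2 (6 bits, wt 3); accumulate f_{37,P'}(Q'+S)/f_{37,P'}(S) along the 5-step ladder.
Result: e(P',Q') = 152517557521889 + 9406696614696*t + 95881355899238*t^2 + 3688279130837*t^3.
Thus e_{37}(P,Q) = 35620447517171 + 50550261954223*t + 77054378175145*t^2 + 998604212755*t^3.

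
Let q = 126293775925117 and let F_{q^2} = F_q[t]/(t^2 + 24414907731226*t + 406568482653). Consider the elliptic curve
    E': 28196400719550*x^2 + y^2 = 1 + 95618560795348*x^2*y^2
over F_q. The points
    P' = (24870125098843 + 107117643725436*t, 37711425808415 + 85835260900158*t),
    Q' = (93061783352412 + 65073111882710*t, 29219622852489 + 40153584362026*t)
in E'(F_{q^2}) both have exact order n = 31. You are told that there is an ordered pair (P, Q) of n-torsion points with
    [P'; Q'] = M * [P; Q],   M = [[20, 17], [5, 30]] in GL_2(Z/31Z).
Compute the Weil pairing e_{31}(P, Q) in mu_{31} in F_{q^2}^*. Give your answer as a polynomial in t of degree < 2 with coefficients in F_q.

106685486858996 + 51224867123810*t

e_{31}(aP+bQ,cP+dQ) = e_{31}(P,Q)^(ad-bc); with (a,b,c,d)=(20,17,5,30) this gives the det-31 law.
Inverting 19 mod 31: 18. Thus e_{31}(P,Q) = e(P',Q')^{18}.
Edwards a_E,d_E -> Montgomery A=55129667885671,B=84345275061540 -> Weierstrass 88425502780982,17010990087624 via alpha=62733752227522,beta=46291347943609.
Run Miller on y^2=x^3+88425502780982*x+17010990087624 over F_{126293775925117}: ladder 11111 (5 bits); e = f_P(D_Q)/f_Q(D_P).
e_{31}(P',Q') = 30870384556269 + 2302131635306*t.
e_{31}(P,Q) = (30870384556269 + 2302131635306*t)^{18} = 106685486858996 + 51224867123810*t.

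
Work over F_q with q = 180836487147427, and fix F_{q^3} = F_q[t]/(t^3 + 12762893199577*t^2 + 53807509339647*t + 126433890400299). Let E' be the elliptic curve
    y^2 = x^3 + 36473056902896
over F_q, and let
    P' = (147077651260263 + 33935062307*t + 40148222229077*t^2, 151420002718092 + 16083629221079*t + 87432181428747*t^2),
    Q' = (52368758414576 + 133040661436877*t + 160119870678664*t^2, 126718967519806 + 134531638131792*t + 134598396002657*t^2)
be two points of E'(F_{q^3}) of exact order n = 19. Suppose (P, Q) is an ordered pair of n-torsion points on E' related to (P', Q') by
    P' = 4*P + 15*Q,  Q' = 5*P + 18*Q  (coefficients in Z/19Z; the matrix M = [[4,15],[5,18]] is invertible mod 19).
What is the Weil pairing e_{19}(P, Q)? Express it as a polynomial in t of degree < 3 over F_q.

117760553791510 + 122906403715120*t + 162986550302017*t^2

Under M = [[4,15],[5,18]] in GL_2(Z/19), e_{19}(P',Q') = e_{19}(P,Q)^(4*18-15*5 mod 19).
Inverting 16 mod 19: 6. Thus e_{19}(P,Q) = e(P',Q')^{6}.
n = 19 = (10011)_2 (5 bits, wt 3); accumulate f_{19,P'}(Q'+S)/f_{19,P'}(S) along the 4-step ladder.
e_{19}(P',Q') = 23445746757649 + 23051254322893*t + 13400644201720*t^2.
(23445746757649 + 23051254322893*t + 13400644201720*t^2)^{6} mod (180836487147427,f) = 117760553791510 + 122906403715120*t + 162986550302017*t^2.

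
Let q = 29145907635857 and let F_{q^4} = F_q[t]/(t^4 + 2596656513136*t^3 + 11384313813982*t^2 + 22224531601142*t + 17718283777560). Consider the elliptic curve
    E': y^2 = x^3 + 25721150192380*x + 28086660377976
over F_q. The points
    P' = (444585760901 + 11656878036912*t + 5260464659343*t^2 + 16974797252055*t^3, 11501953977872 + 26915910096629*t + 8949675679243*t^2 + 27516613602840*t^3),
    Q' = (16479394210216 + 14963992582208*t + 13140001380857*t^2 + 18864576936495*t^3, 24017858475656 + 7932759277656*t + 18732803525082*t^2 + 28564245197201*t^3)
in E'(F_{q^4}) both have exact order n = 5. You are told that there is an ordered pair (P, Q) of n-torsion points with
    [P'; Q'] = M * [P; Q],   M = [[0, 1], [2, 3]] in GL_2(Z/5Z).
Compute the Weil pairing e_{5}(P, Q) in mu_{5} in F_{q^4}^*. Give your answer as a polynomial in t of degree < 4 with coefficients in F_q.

17220218954619 + 16664182952581*t + 13825639971097*t^2 + 13783313014408*t^3

The 5-Weil pairing on E[5] over F_{29145907635857} is alternating-bilinear: e_{5}(P',Q') = e_{5}(P,Q)^det(M).
det M = 0*3 - 1*2 = -2 = 3 (mod 5); 3^{-1} = 2 (mod 5).
n = 5 = (101)_2 (3 bits, wt 2); accumulate f_{5,P'}(Q'+S)/f_{5,P'}(S) along the 2-step ladder.
Result: e(P',Q') = 27006512473462 + 1839949033002*t + 4689810048044*t^2 + 16887518323501*t^3.
Hence e(P,Q) = 17220218954619 + 16664182952581*t + 13825639971097*t^2 + 13783313014408*t^3 in F_{29145907635857^4}^*.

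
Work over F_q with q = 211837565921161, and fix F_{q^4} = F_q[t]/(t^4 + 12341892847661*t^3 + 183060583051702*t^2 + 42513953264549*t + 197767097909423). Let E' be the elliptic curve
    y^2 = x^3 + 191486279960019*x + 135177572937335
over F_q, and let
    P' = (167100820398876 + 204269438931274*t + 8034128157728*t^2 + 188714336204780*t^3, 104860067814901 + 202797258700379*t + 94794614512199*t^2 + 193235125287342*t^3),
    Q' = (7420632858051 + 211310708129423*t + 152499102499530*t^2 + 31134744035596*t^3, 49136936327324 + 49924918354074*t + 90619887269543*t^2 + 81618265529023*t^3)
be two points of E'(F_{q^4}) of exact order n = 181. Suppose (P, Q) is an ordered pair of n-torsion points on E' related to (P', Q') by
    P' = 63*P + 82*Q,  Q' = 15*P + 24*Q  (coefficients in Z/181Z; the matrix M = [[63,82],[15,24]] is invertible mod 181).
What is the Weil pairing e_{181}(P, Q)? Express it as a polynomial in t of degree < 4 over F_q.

194094800485938 + 186043414028410*t + 105124087927004*t^2 + 164175867147955*t^3

The 181-Weil pairing on E[181] over F_{211837565921161} is alternating-bilinear: e_{181}(P',Q') = e_{181}(P,Q)^det(M).
det M = 63*24 - 82*15 = 282 = 101 (mod 181); 101^{-1} = 138 (mod 181).
8-bit Miller (10110101) on E'/F_{211837565921161} with a'=191486279960019, b'=135177572937335: accumulate tangent/chord ratios at Q'+S and P'+S'.
f_P(D_Q)/f_Q(D_P) = 131983618914869 + 130348396617905*t + 186501242321666*t^2 + 150617656875139*t^3.
e_{181}(P,Q) = (131983618914869 + 130348396617905*t + 186501242321666*t^2 + 150617656875139*t^3)^{138} = 194094800485938 + 186043414028410*t + 105124087927004*t^2 + 164175867147955*t^3.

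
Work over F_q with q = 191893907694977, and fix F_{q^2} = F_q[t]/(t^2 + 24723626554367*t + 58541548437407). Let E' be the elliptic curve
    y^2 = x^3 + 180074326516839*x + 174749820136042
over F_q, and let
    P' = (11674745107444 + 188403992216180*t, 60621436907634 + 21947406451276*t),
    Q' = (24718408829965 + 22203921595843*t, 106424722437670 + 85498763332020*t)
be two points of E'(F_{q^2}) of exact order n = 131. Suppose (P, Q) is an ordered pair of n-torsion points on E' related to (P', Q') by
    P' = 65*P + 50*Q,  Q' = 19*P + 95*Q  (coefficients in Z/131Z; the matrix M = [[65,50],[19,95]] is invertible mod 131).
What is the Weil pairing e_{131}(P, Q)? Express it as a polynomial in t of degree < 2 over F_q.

e_{131}(aP+bQ,cP+dQ) = e_{131}(P,Q)^(ad-bc); with (a,b,c,d)=(65,50,19,95) this gives the det-131 law.
det M = 65*95 - 50*19 = 5225 = 116 (mod 131); 116^{-1} = 96 (mod 131).
Miller loop for e_{131} over F_{191893907694977^2}: bits of 131 = 10000011; 7 double steps + 2 add steps, l/v at each.
e_{131}(P',Q') = 117036917533531 + 170621127102925*t.
(117036917533531 + 170621127102925*t)^{96} mod (191893907694977,f) = 138261173885870 + 184451919815206*t.

138261173885870 + 184451919815206*t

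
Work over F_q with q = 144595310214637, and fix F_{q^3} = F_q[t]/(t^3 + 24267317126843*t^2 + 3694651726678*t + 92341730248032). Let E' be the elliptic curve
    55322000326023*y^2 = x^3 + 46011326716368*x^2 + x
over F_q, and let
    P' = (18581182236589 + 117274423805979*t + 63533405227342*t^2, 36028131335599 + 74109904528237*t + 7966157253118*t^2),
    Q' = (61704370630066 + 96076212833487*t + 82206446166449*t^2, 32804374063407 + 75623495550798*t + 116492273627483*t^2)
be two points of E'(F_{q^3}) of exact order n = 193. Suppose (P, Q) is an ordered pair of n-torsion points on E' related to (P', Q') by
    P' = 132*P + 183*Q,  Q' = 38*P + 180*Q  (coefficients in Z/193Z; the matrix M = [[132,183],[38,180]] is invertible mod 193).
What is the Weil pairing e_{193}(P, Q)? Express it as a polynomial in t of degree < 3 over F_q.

56584176234829 + 69572455961192*t + 139008418439925*t^2

Under M = [[132,183],[38,180]] in GL_2(Z/193), e_{193}(P',Q') = e_{193}(P,Q)^(132*180-183*38 mod 193).
det(M) mod 193 = 15; its inverse in (Z/193)^* is 103 (check: 15*103 mod 193 = 1).
Undo Montgomery via alpha=65656249863689, beta=12802407577316: (a',b')=(0,139183471996948) over F_{144595310214637}.
Run Miller on y^2=x^3+139183471996948 over F_{144595310214637}: ladder 11000001 (8 bits); e = f_P(D_Q)/f_Q(D_P).
Result: e(P',Q') = 71993168417638 + 41745881117738*t + 46517939445680*t^2.
Raise to 103: e(P,Q) = 56584176234829 + 69572455961192*t + 139008418439925*t^2 in mu_{193}.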